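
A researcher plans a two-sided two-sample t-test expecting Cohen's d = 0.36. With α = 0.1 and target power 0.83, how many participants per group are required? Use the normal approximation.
n = 105 per group

Sample size formula (two-sample t-test, normal approximation):
n = 2 · ((z_{α/2} + z_β) / d)²

z_{α/2} = 1.645 (for α = 0.1, two-sided)
z_β = 0.954 (for power = 0.83)
d = 0.36

n = 2 · ((1.645 + 0.954) / 0.36)²
n = 2 · (7.219)²
n ≈ 104.23
Round up to the next whole number: n = 105 per group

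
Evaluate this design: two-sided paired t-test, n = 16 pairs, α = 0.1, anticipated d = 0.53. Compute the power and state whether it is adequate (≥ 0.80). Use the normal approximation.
Power ≈ 0.68; the study is underpowered (power < 0.80)

Power calculation (paired t-test, normal approximation):
z_β = d · √n - z_{α/2}
z_β = 0.53 · √16 - 1.645
z_β = 0.53 · 4.000 - 1.645
z_β = 0.475

Power = Φ(z_β) = Φ(0.475) ≈ 0.683

Effect size d = 0.53 is medium by Cohen's convention (0.2/0.5/0.8).

Threshold: power ≥ 0.80 is conventionally adequate.
Power ≈ 0.68 → the study is underpowered (power < 0.80).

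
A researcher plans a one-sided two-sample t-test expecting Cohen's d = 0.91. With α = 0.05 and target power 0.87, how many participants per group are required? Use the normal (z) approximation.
n = 19 per group

Sample size formula (two-sample t-test, normal approximation):
n = 2 · ((z_α + z_β) / d)²

z_α = 1.645 (for α = 0.05, one-sided)
z_β = 1.126 (for power = 0.87)
d = 0.91

n = 2 · ((1.645 + 1.126) / 0.91)²
n = 2 · (3.045)²
n ≈ 18.54
Round up to the next whole number: n = 19 per group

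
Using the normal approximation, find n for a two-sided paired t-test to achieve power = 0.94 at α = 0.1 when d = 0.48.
n = 45 pairs

Sample size formula (paired t-test, normal approximation):
n = ((z_{α/2} + z_β) / d)²

z_{α/2} = 1.645 (for α = 0.1, two-sided)
z_β = 1.555 (for power = 0.94)
d = 0.48

n = ((1.645 + 1.555) / 0.48)²
n = (6.667)²
n ≈ 44.45
Round up to the next whole number: n = 45 pairs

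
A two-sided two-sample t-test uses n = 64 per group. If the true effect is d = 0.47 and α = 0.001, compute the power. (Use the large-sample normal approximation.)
Power ≈ 0.26

Power calculation (two-sample t-test, normal approximation):
z_β = d · √(n/2) - z_{α/2}
z_β = 0.47 · √(64/2) - 3.291
z_β = 0.47 · 5.657 - 3.291
z_β = -0.632

Power = Φ(z_β) = Φ(-0.632) ≈ 0.264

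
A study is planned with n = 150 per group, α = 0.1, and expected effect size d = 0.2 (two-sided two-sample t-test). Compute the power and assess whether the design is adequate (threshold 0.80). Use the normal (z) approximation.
Power ≈ 0.53; the study is underpowered (power < 0.80)

Power calculation (two-sample t-test, normal approximation):
z_β = d · √(n/2) - z_{α/2}
z_β = 0.2 · √(150/2) - 1.645
z_β = 0.2 · 8.660 - 1.645
z_β = 0.087

Power = Φ(z_β) = Φ(0.087) ≈ 0.535

Effect size d = 0.2 is small by Cohen's convention (0.2/0.5/0.8).

Threshold: power ≥ 0.80 is conventionally adequate.
Power ≈ 0.53 → the study is underpowered (power < 0.80).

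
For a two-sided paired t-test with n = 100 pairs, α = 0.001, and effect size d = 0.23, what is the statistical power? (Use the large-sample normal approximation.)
Power ≈ 0.16

Power calculation (paired t-test, normal approximation):
z_β = d · √n - z_{α/2}
z_β = 0.23 · √100 - 3.291
z_β = 0.23 · 10.000 - 3.291
z_β = -0.991

Power = Φ(z_β) = Φ(-0.991) ≈ 0.161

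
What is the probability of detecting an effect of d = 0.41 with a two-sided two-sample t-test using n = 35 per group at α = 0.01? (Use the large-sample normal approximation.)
Power ≈ 0.19

Power calculation (two-sample t-test, normal approximation):
z_β = d · √(n/2) - z_{α/2}
z_β = 0.41 · √(35/2) - 2.576
z_β = 0.41 · 4.183 - 2.576
z_β = -0.861

Power = Φ(z_β) = Φ(-0.861) ≈ 0.195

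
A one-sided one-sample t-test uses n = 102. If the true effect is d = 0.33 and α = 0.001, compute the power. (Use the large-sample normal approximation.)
Power ≈ 0.60

Power calculation (one-sample t-test, normal approximation):
z_β = d · √n - z_α
z_β = 0.33 · √102 - 3.090
z_β = 0.33 · 10.100 - 3.090
z_β = 0.243

Power = Φ(z_β) = Φ(0.243) ≈ 0.596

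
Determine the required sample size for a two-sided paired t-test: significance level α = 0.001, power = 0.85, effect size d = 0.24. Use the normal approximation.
n = 326 pairs

Sample size formula (paired t-test, normal approximation):
n = ((z_{α/2} + z_β) / d)²

z_{α/2} = 3.291 (for α = 0.001, two-sided)
z_β = 1.036 (for power = 0.85)
d = 0.24

n = ((3.291 + 1.036) / 0.24)²
n = (18.029)²
n ≈ 325.04
Round up to the next whole number: n = 326 pairs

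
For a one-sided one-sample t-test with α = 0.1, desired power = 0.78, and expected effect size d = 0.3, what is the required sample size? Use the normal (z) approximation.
n = 47

Sample size formula (one-sample t-test, normal approximation):
n = ((z_α + z_β) / d)²

z_α = 1.282 (for α = 0.1, one-sided)
z_β = 0.772 (for power = 0.78)
d = 0.3

n = ((1.282 + 0.772) / 0.3)²
n = (6.847)²
n ≈ 46.88
Round up to the next whole number: n = 47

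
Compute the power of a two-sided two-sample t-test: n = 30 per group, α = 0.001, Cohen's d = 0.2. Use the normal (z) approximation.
Power ≈ 0.01

Power calculation (two-sample t-test, normal approximation):
z_β = d · √(n/2) - z_{α/2}
z_β = 0.2 · √(30/2) - 3.291
z_β = 0.2 · 3.873 - 3.291
z_β = -2.516

Power = Φ(z_β) = Φ(-2.516) ≈ 0.006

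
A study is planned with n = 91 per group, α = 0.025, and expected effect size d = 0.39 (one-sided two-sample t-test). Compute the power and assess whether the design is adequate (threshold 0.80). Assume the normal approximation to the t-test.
Power ≈ 0.75; the study is underpowered (power < 0.80)

Power calculation (two-sample t-test, normal approximation):
z_β = d · √(n/2) - z_α
z_β = 0.39 · √(91/2) - 1.960
z_β = 0.39 · 6.745 - 1.960
z_β = 0.671

Power = Φ(z_β) = Φ(0.671) ≈ 0.749

Effect size d = 0.39 is small by Cohen's convention (0.2/0.5/0.8).

Threshold: power ≥ 0.80 is conventionally adequate.
Power ≈ 0.75 → the study is underpowered (power < 0.80).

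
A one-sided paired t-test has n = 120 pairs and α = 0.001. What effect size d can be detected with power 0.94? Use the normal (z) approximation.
d ≈ 0.42

Minimum detectable effect (paired t-test, normal approximation):
d = (z_α + z_β) / √n
d = (3.090 + 1.555) / √120
d = 4.645 / 10.954
d ≈ 0.42

By Cohen's convention (0.2 small / 0.5 medium / 0.8 large): small effect.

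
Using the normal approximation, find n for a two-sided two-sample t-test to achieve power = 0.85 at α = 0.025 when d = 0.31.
n = 224 per group

Sample size formula (two-sample t-test, normal approximation):
n = 2 · ((z_{α/2} + z_β) / d)²

z_{α/2} = 2.241 (for α = 0.025, two-sided)
z_β = 1.036 (for power = 0.85)
d = 0.31

n = 2 · ((2.241 + 1.036) / 0.31)²
n = 2 · (10.571)²
n ≈ 223.49
Round up to the next whole number: n = 224 per group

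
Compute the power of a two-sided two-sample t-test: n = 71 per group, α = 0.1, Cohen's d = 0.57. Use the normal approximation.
Power ≈ 0.96

Power calculation (two-sample t-test, normal approximation):
z_β = d · √(n/2) - z_{α/2}
z_β = 0.57 · √(71/2) - 1.645
z_β = 0.57 · 5.958 - 1.645
z_β = 1.751

Power = Φ(z_β) = Φ(1.751) ≈ 0.960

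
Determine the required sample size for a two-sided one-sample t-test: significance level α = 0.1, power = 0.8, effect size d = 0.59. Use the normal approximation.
n = 18

Sample size formula (one-sample t-test, normal approximation):
n = ((z_{α/2} + z_β) / d)²

z_{α/2} = 1.645 (for α = 0.1, two-sided)
z_β = 0.842 (for power = 0.8)
d = 0.59

n = ((1.645 + 0.842) / 0.59)²
n = (4.215)²
n ≈ 17.77
Round up to the next whole number: n = 18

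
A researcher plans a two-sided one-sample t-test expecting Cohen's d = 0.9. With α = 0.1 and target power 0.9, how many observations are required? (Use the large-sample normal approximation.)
n = 11

Sample size formula (one-sample t-test, normal approximation):
n = ((z_{α/2} + z_β) / d)²

z_{α/2} = 1.645 (for α = 0.1, two-sided)
z_β = 1.282 (for power = 0.9)
d = 0.9

n = ((1.645 + 1.282) / 0.9)²
n = (3.252)²
n ≈ 10.58
Round up to the next whole number: n = 11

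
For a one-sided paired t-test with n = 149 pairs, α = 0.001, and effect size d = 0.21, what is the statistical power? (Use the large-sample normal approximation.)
Power ≈ 0.30

Power calculation (paired t-test, normal approximation):
z_β = d · √n - z_α
z_β = 0.21 · √149 - 3.090
z_β = 0.21 · 12.207 - 3.090
z_β = -0.527

Power = Φ(z_β) = Φ(-0.527) ≈ 0.299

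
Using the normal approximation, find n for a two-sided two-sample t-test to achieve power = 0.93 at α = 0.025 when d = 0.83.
n = 41 per group

Sample size formula (two-sample t-test, normal approximation):
n = 2 · ((z_{α/2} + z_β) / d)²

z_{α/2} = 2.241 (for α = 0.025, two-sided)
z_β = 1.476 (for power = 0.93)
d = 0.83

n = 2 · ((2.241 + 1.476) / 0.83)²
n = 2 · (4.478)²
n ≈ 40.10
Round up to the next whole number: n = 41 per group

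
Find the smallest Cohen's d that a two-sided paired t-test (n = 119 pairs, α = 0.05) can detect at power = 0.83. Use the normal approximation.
d ≈ 0.27

Minimum detectable effect (paired t-test, normal approximation):
d = (z_{α/2} + z_β) / √n
d = (1.960 + 0.954) / √119
d = 2.914 / 10.909
d ≈ 0.27

By Cohen's convention (0.2 small / 0.5 medium / 0.8 large): small effect.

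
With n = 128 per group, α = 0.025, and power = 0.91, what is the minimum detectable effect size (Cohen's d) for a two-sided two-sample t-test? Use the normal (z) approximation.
d ≈ 0.45

Minimum detectable effect (two-sample t-test, normal approximation):
d = (z_{α/2} + z_β) / √(n/2)
d = (2.241 + 1.341) / √(128/2)
d = 3.582 / 8.000
d ≈ 0.45

By Cohen's convention (0.2 small / 0.5 medium / 0.8 large): small effect.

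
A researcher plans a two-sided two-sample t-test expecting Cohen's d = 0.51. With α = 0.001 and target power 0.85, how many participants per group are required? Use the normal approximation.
n = 144 per group

Sample size formula (two-sample t-test, normal approximation):
n = 2 · ((z_{α/2} + z_β) / d)²

z_{α/2} = 3.291 (for α = 0.001, two-sided)
z_β = 1.036 (for power = 0.85)
d = 0.51

n = 2 · ((3.291 + 1.036) / 0.51)²
n = 2 · (8.484)²
n ≈ 143.96
Round up to the next whole number: n = 144 per group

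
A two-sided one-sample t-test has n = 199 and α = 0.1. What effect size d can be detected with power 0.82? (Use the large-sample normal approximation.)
d ≈ 0.18

Minimum detectable effect (one-sample t-test, normal approximation):
d = (z_{α/2} + z_β) / √n
d = (1.645 + 0.915) / √199
d = 2.560 / 14.107
d ≈ 0.18

By Cohen's convention (0.2 small / 0.5 medium / 0.8 large): very small effect.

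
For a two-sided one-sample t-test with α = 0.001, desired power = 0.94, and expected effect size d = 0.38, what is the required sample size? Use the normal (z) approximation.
n = 163

Sample size formula (one-sample t-test, normal approximation):
n = ((z_{α/2} + z_β) / d)²

z_{α/2} = 3.291 (for α = 0.001, two-sided)
z_β = 1.555 (for power = 0.94)
d = 0.38

n = ((3.291 + 1.555) / 0.38)²
n = (12.753)²
n ≈ 162.64
Round up to the next whole number: n = 163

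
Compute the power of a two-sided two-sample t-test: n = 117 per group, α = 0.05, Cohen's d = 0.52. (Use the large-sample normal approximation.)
Power ≈ 0.98

Power calculation (two-sample t-test, normal approximation):
z_β = d · √(n/2) - z_{α/2}
z_β = 0.52 · √(117/2) - 1.960
z_β = 0.52 · 7.649 - 1.960
z_β = 2.017

Power = Φ(z_β) = Φ(2.017) ≈ 0.978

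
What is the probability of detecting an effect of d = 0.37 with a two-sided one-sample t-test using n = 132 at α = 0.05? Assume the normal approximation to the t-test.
Power ≈ 0.99

Power calculation (one-sample t-test, normal approximation):
z_β = d · √n - z_{α/2}
z_β = 0.37 · √132 - 1.960
z_β = 0.37 · 11.489 - 1.960
z_β = 2.291

Power = Φ(z_β) = Φ(2.291) ≈ 0.989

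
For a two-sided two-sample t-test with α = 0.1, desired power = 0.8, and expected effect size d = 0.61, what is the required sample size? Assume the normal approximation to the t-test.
n = 34 per group

Sample size formula (two-sample t-test, normal approximation):
n = 2 · ((z_{α/2} + z_β) / d)²

z_{α/2} = 1.645 (for α = 0.1, two-sided)
z_β = 0.842 (for power = 0.8)
d = 0.61

n = 2 · ((1.645 + 0.842) / 0.61)²
n = 2 · (4.077)²
n ≈ 33.24
Round up to the next whole number: n = 34 per group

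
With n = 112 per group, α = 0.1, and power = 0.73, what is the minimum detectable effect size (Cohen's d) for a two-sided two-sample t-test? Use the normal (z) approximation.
d ≈ 0.30

Minimum detectable effect (two-sample t-test, normal approximation):
d = (z_{α/2} + z_β) / √(n/2)
d = (1.645 + 0.613) / √(112/2)
d = 2.258 / 7.483
d ≈ 0.30

By Cohen's convention (0.2 small / 0.5 medium / 0.8 large): small effect.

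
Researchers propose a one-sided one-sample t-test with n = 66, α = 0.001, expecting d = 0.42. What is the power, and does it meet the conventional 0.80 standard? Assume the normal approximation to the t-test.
Power ≈ 0.63; the study is underpowered (power < 0.80)

Power calculation (one-sample t-test, normal approximation):
z_β = d · √n - z_α
z_β = 0.42 · √66 - 3.090
z_β = 0.42 · 8.124 - 3.090
z_β = 0.322

Power = Φ(z_β) = Φ(0.322) ≈ 0.626

Effect size d = 0.42 is small by Cohen's convention (0.2/0.5/0.8).

Threshold: power ≥ 0.80 is conventionally adequate.
Power ≈ 0.63 → the study is underpowered (power < 0.80).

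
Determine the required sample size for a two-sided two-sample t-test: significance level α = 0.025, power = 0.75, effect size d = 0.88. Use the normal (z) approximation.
n = 22 per group

Sample size formula (two-sample t-test, normal approximation):
n = 2 · ((z_{α/2} + z_β) / d)²

z_{α/2} = 2.241 (for α = 0.025, two-sided)
z_β = 0.674 (for power = 0.75)
d = 0.88

n = 2 · ((2.241 + 0.674) / 0.88)²
n = 2 · (3.313)²
n ≈ 21.95
Round up to the next whole number: n = 22 per group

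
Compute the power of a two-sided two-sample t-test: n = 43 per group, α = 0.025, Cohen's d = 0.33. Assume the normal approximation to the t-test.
Power ≈ 0.24

Power calculation (two-sample t-test, normal approximation):
z_β = d · √(n/2) - z_{α/2}
z_β = 0.33 · √(43/2) - 2.241
z_β = 0.33 · 4.637 - 2.241
z_β = -0.711

Power = Φ(z_β) = Φ(-0.711) ≈ 0.238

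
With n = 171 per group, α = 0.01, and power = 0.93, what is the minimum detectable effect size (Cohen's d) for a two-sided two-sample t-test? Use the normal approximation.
d ≈ 0.44

Minimum detectable effect (two-sample t-test, normal approximation):
d = (z_{α/2} + z_β) / √(n/2)
d = (2.576 + 1.476) / √(171/2)
d = 4.052 / 9.247
d ≈ 0.44

By Cohen's convention (0.2 small / 0.5 medium / 0.8 large): small effect.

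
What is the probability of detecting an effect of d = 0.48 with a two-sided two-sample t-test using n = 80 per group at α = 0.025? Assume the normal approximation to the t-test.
Power ≈ 0.79

Power calculation (two-sample t-test, normal approximation):
z_β = d · √(n/2) - z_{α/2}
z_β = 0.48 · √(80/2) - 2.241
z_β = 0.48 · 6.325 - 2.241
z_β = 0.794

Power = Φ(z_β) = Φ(0.794) ≈ 0.787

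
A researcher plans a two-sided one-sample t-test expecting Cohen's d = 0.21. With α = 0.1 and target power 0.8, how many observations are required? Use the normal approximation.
n = 141

Sample size formula (one-sample t-test, normal approximation):
n = ((z_{α/2} + z_β) / d)²

z_{α/2} = 1.645 (for α = 0.1, two-sided)
z_β = 0.842 (for power = 0.8)
d = 0.21

n = ((1.645 + 0.842) / 0.21)²
n = (11.843)²
n ≈ 140.26
Round up to the next whole number: n = 141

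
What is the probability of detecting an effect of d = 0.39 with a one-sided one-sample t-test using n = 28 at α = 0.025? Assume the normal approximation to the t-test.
Power ≈ 0.54

Power calculation (one-sample t-test, normal approximation):
z_β = d · √n - z_α
z_β = 0.39 · √28 - 1.960
z_β = 0.39 · 5.292 - 1.960
z_β = 0.104

Power = Φ(z_β) = Φ(0.104) ≈ 0.541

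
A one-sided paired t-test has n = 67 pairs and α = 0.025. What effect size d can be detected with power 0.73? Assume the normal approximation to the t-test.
d ≈ 0.31

Minimum detectable effect (paired t-test, normal approximation):
d = (z_α + z_β) / √n
d = (1.960 + 0.613) / √67
d = 2.573 / 8.185
d ≈ 0.31

By Cohen's convention (0.2 small / 0.5 medium / 0.8 large): small effect.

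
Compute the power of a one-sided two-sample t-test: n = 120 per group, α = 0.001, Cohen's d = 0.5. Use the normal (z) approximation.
Power ≈ 0.78

Power calculation (two-sample t-test, normal approximation):
z_β = d · √(n/2) - z_α
z_β = 0.5 · √(120/2) - 3.090
z_β = 0.5 · 7.746 - 3.090
z_β = 0.783

Power = Φ(z_β) = Φ(0.783) ≈ 0.783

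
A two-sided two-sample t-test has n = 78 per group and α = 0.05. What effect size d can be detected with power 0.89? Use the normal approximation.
d ≈ 0.51

Minimum detectable effect (two-sample t-test, normal approximation):
d = (z_{α/2} + z_β) / √(n/2)
d = (1.960 + 1.227) / √(78/2)
d = 3.186 / 6.245
d ≈ 0.51

By Cohen's convention (0.2 small / 0.5 medium / 0.8 large): medium effect.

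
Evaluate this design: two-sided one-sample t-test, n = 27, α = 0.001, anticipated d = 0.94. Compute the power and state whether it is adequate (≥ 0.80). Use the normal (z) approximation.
Power ≈ 0.94; the study is adequately powered (power ≥ 0.80)

Power calculation (one-sample t-test, normal approximation):
z_β = d · √n - z_{α/2}
z_β = 0.94 · √27 - 3.291
z_β = 0.94 · 5.196 - 3.291
z_β = 1.594

Power = Φ(z_β) = Φ(1.594) ≈ 0.945

Effect size d = 0.94 is large by Cohen's convention (0.2/0.5/0.8).

Threshold: power ≥ 0.80 is conventionally adequate.
Power ≈ 0.94 → the study is adequately powered (power ≥ 0.80).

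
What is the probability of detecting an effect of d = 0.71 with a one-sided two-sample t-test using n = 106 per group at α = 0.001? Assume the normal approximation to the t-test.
Power ≈ 0.98

Power calculation (two-sample t-test, normal approximation):
z_β = d · √(n/2) - z_α
z_β = 0.71 · √(106/2) - 3.090
z_β = 0.71 · 7.280 - 3.090
z_β = 2.079

Power = Φ(z_β) = Φ(2.079) ≈ 0.981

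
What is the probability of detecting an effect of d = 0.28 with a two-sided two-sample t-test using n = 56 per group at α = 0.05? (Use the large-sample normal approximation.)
Power ≈ 0.32

Power calculation (two-sample t-test, normal approximation):
z_β = d · √(n/2) - z_{α/2}
z_β = 0.28 · √(56/2) - 1.960
z_β = 0.28 · 5.292 - 1.960
z_β = -0.478

Power = Φ(z_β) = Φ(-0.478) ≈ 0.316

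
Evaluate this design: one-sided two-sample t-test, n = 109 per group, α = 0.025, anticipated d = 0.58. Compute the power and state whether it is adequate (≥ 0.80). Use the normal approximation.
Power ≈ 0.99; the study is adequately powered (power ≥ 0.80)

Power calculation (two-sample t-test, normal approximation):
z_β = d · √(n/2) - z_α
z_β = 0.58 · √(109/2) - 1.960
z_β = 0.58 · 7.382 - 1.960
z_β = 2.322

Power = Φ(z_β) = Φ(2.322) ≈ 0.990

Effect size d = 0.58 is medium by Cohen's convention (0.2/0.5/0.8).

Threshold: power ≥ 0.80 is conventionally adequate.
Power ≈ 0.99 → the study is adequately powered (power ≥ 0.80).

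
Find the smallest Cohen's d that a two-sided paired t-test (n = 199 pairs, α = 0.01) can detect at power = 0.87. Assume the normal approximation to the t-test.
d ≈ 0.26

Minimum detectable effect (paired t-test, normal approximation):
d = (z_{α/2} + z_β) / √n
d = (2.576 + 1.126) / √199
d = 3.702 / 14.107
d ≈ 0.26

By Cohen's convention (0.2 small / 0.5 medium / 0.8 large): small effect.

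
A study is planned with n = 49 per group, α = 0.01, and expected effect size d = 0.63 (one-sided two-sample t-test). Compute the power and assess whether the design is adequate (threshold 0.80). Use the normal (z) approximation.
Power ≈ 0.79; the study is underpowered (power < 0.80)

Power calculation (two-sample t-test, normal approximation):
z_β = d · √(n/2) - z_α
z_β = 0.63 · √(49/2) - 2.326
z_β = 0.63 · 4.950 - 2.326
z_β = 0.792

Power = Φ(z_β) = Φ(0.792) ≈ 0.786

Effect size d = 0.63 is medium by Cohen's convention (0.2/0.5/0.8).

Threshold: power ≥ 0.80 is conventionally adequate.
Power ≈ 0.79 → the study is underpowered (power < 0.80).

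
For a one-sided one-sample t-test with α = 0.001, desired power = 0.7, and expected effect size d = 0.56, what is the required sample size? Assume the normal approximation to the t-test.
n = 42

Sample size formula (one-sample t-test, normal approximation):
n = ((z_α + z_β) / d)²

z_α = 3.090 (for α = 0.001, one-sided)
z_β = 0.524 (for power = 0.7)
d = 0.56

n = ((3.090 + 0.524) / 0.56)²
n = (6.454)²
n ≈ 41.65
Round up to the next whole number: n = 42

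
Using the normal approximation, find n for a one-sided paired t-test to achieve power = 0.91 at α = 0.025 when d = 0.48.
n = 48 pairs

Sample size formula (paired t-test, normal approximation):
n = ((z_α + z_β) / d)²

z_α = 1.960 (for α = 0.025, one-sided)
z_β = 1.341 (for power = 0.91)
d = 0.48

n = ((1.960 + 1.341) / 0.48)²
n = (6.877)²
n ≈ 47.29
Round up to the next whole number: n = 48 pairs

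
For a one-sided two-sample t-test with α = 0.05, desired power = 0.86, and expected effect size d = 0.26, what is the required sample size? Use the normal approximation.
n = 220 per group

Sample size formula (two-sample t-test, normal approximation):
n = 2 · ((z_α + z_β) / d)²

z_α = 1.645 (for α = 0.05, one-sided)
z_β = 1.080 (for power = 0.86)
d = 0.26

n = 2 · ((1.645 + 1.080) / 0.26)²
n = 2 · (10.481)²
n ≈ 219.70
Round up to the next whole number: n = 220 per group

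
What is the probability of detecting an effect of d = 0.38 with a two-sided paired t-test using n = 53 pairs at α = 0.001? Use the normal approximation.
Power ≈ 0.30

Power calculation (paired t-test, normal approximation):
z_β = d · √n - z_{α/2}
z_β = 0.38 · √53 - 3.291
z_β = 0.38 · 7.280 - 3.291
z_β = -0.524

Power = Φ(z_β) = Φ(-0.524) ≈ 0.300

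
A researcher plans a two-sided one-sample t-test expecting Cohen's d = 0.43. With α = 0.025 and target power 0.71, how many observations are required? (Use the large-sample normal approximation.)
n = 43

Sample size formula (one-sample t-test, normal approximation):
n = ((z_{α/2} + z_β) / d)²

z_{α/2} = 2.241 (for α = 0.025, two-sided)
z_β = 0.553 (for power = 0.71)
d = 0.43

n = ((2.241 + 0.553) / 0.43)²
n = (6.498)²
n ≈ 42.22
Round up to the next whole number: n = 43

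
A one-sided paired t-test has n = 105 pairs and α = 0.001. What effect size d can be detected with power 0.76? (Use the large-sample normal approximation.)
d ≈ 0.37

Minimum detectable effect (paired t-test, normal approximation):
d = (z_α + z_β) / √n
d = (3.090 + 0.706) / √105
d = 3.797 / 10.247
d ≈ 0.37

By Cohen's convention (0.2 small / 0.5 medium / 0.8 large): small effect.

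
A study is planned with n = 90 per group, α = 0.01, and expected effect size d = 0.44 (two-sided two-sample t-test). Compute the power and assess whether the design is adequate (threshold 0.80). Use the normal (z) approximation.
Power ≈ 0.65; the study is underpowered (power < 0.80)

Power calculation (two-sample t-test, normal approximation):
z_β = d · √(n/2) - z_{α/2}
z_β = 0.44 · √(90/2) - 2.576
z_β = 0.44 · 6.708 - 2.576
z_β = 0.376

Power = Φ(z_β) = Φ(0.376) ≈ 0.646

Effect size d = 0.44 is small by Cohen's convention (0.2/0.5/0.8).

Threshold: power ≥ 0.80 is conventionally adequate.
Power ≈ 0.65 → the study is underpowered (power < 0.80).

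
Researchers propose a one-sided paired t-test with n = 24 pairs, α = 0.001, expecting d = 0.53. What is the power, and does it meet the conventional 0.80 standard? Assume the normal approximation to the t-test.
Power ≈ 0.31; the study is underpowered (power < 0.80)

Power calculation (paired t-test, normal approximation):
z_β = d · √n - z_α
z_β = 0.53 · √24 - 3.090
z_β = 0.53 · 4.899 - 3.090
z_β = -0.494

Power = Φ(z_β) = Φ(-0.494) ≈ 0.311

Effect size d = 0.53 is medium by Cohen's convention (0.2/0.5/0.8).

Threshold: power ≥ 0.80 is conventionally adequate.
Power ≈ 0.31 → the study is underpowered (power < 0.80).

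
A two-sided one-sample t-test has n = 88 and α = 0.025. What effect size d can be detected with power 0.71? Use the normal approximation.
d ≈ 0.30

Minimum detectable effect (one-sample t-test, normal approximation):
d = (z_{α/2} + z_β) / √n
d = (2.241 + 0.553) / √88
d = 2.795 / 9.381
d ≈ 0.30

By Cohen's convention (0.2 small / 0.5 medium / 0.8 large): small effect.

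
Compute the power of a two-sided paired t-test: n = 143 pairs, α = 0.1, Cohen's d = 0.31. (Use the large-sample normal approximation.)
Power ≈ 0.98

Power calculation (paired t-test, normal approximation):
z_β = d · √n - z_{α/2}
z_β = 0.31 · √143 - 1.645
z_β = 0.31 · 11.958 - 1.645
z_β = 2.062

Power = Φ(z_β) = Φ(2.062) ≈ 0.980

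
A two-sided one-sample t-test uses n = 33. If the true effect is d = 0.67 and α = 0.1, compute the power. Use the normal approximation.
Power ≈ 0.99

Power calculation (one-sample t-test, normal approximation):
z_β = d · √n - z_{α/2}
z_β = 0.67 · √33 - 1.645
z_β = 0.67 · 5.745 - 1.645
z_β = 2.204

Power = Φ(z_β) = Φ(2.204) ≈ 0.986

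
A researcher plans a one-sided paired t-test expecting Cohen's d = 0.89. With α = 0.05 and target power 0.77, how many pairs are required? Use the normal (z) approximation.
n = 8 pairs

Sample size formula (paired t-test, normal approximation):
n = ((z_α + z_β) / d)²

z_α = 1.645 (for α = 0.05, one-sided)
z_β = 0.739 (for power = 0.77)
d = 0.89

n = ((1.645 + 0.739) / 0.89)²
n = (2.679)²
n ≈ 7.18
Round up to the next whole number: n = 8 pairs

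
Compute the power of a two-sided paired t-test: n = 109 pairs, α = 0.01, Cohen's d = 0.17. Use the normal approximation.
Power ≈ 0.21

Power calculation (paired t-test, normal approximation):
z_β = d · √n - z_{α/2}
z_β = 0.17 · √109 - 2.576
z_β = 0.17 · 10.440 - 2.576
z_β = -0.801

Power = Φ(z_β) = Φ(-0.801) ≈ 0.212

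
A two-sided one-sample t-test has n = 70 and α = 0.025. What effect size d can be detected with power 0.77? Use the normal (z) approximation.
d ≈ 0.36

Minimum detectable effect (one-sample t-test, normal approximation):
d = (z_{α/2} + z_β) / √n
d = (2.241 + 0.739) / √70
d = 2.980 / 8.367
d ≈ 0.36

By Cohen's convention (0.2 small / 0.5 medium / 0.8 large): small effect.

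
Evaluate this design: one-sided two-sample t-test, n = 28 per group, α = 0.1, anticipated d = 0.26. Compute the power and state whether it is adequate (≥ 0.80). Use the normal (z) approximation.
Power ≈ 0.38; the study is underpowered (power < 0.80)

Power calculation (two-sample t-test, normal approximation):
z_β = d · √(n/2) - z_α
z_β = 0.26 · √(28/2) - 1.282
z_β = 0.26 · 3.742 - 1.282
z_β = -0.309

Power = Φ(z_β) = Φ(-0.309) ≈ 0.379

Effect size d = 0.26 is small by Cohen's convention (0.2/0.5/0.8).

Threshold: power ≥ 0.80 is conventionally adequate.
Power ≈ 0.38 → the study is underpowered (power < 0.80).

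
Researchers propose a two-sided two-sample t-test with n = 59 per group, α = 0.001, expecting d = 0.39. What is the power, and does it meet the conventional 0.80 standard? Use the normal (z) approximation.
Power ≈ 0.12; the study is underpowered (power < 0.80)

Power calculation (two-sample t-test, normal approximation):
z_β = d · √(n/2) - z_{α/2}
z_β = 0.39 · √(59/2) - 3.291
z_β = 0.39 · 5.431 - 3.291
z_β = -1.172

Power = Φ(z_β) = Φ(-1.172) ≈ 0.121

Effect size d = 0.39 is small by Cohen's convention (0.2/0.5/0.8).

Threshold: power ≥ 0.80 is conventionally adequate.
Power ≈ 0.12 → the study is underpowered (power < 0.80).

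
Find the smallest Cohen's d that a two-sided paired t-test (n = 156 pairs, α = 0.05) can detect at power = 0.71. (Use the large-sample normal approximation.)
d ≈ 0.20

Minimum detectable effect (paired t-test, normal approximation):
d = (z_{α/2} + z_β) / √n
d = (1.960 + 0.553) / √156
d = 2.513 / 12.490
d ≈ 0.20

By Cohen's convention (0.2 small / 0.5 medium / 0.8 large): small effect.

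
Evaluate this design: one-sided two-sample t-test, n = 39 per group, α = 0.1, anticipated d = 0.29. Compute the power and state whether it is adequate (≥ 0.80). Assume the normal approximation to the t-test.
Power ≈ 0.50; the study is underpowered (power < 0.80)

Power calculation (two-sample t-test, normal approximation):
z_β = d · √(n/2) - z_α
z_β = 0.29 · √(39/2) - 1.282
z_β = 0.29 · 4.416 - 1.282
z_β = -0.001

Power = Φ(z_β) = Φ(-0.001) ≈ 0.500

Effect size d = 0.29 is small by Cohen's convention (0.2/0.5/0.8).

Threshold: power ≥ 0.80 is conventionally adequate.
Power ≈ 0.50 → the study is underpowered (power < 0.80).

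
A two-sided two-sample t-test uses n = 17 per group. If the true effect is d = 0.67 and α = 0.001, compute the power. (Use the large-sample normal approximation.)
Power ≈ 0.09

Power calculation (two-sample t-test, normal approximation):
z_β = d · √(n/2) - z_{α/2}
z_β = 0.67 · √(17/2) - 3.291
z_β = 0.67 · 2.915 - 3.291
z_β = -1.337

Power = Φ(z_β) = Φ(-1.337) ≈ 0.091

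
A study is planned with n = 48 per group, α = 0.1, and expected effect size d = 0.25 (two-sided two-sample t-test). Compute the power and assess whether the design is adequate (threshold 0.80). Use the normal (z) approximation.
Power ≈ 0.34; the study is underpowered (power < 0.80)

Power calculation (two-sample t-test, normal approximation):
z_β = d · √(n/2) - z_{α/2}
z_β = 0.25 · √(48/2) - 1.645
z_β = 0.25 · 4.899 - 1.645
z_β = -0.420

Power = Φ(z_β) = Φ(-0.420) ≈ 0.337

Effect size d = 0.25 is small by Cohen's convention (0.2/0.5/0.8).

Threshold: power ≥ 0.80 is conventionally adequate.
Power ≈ 0.34 → the study is underpowered (power < 0.80).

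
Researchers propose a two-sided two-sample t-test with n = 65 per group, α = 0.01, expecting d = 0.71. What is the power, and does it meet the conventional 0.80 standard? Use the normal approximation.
Power ≈ 0.93; the study is adequately powered (power ≥ 0.80)

Power calculation (two-sample t-test, normal approximation):
z_β = d · √(n/2) - z_{α/2}
z_β = 0.71 · √(65/2) - 2.576
z_β = 0.71 · 5.701 - 2.576
z_β = 1.472

Power = Φ(z_β) = Φ(1.472) ≈ 0.929

Effect size d = 0.71 is medium by Cohen's convention (0.2/0.5/0.8).

Threshold: power ≥ 0.80 is conventionally adequate.
Power ≈ 0.93 → the study is adequately powered (power ≥ 0.80).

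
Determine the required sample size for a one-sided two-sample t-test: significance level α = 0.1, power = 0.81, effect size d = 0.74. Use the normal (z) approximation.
n = 18 per group

Sample size formula (two-sample t-test, normal approximation):
n = 2 · ((z_α + z_β) / d)²

z_α = 1.282 (for α = 0.1, one-sided)
z_β = 0.878 (for power = 0.81)
d = 0.74

n = 2 · ((1.282 + 0.878) / 0.74)²
n = 2 · (2.919)²
n ≈ 17.04
Round up to the next whole number: n = 18 per group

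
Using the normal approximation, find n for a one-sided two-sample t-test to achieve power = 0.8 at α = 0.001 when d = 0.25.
n = 495 per group

Sample size formula (two-sample t-test, normal approximation):
n = 2 · ((z_α + z_β) / d)²

z_α = 3.090 (for α = 0.001, one-sided)
z_β = 0.842 (for power = 0.8)
d = 0.25

n = 2 · ((3.090 + 0.842) / 0.25)²
n = 2 · (15.728)²
n ≈ 494.74
Round up to the next whole number: n = 495 per group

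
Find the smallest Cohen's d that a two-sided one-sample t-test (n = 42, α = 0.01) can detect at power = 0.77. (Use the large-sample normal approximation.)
d ≈ 0.51

Minimum detectable effect (one-sample t-test, normal approximation):
d = (z_{α/2} + z_β) / √n
d = (2.576 + 0.739) / √42
d = 3.315 / 6.481
d ≈ 0.51

By Cohen's convention (0.2 small / 0.5 medium / 0.8 large): medium effect.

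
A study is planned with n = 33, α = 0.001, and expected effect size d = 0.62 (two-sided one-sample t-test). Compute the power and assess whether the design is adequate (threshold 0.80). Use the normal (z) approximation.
Power ≈ 0.61; the study is underpowered (power < 0.80)

Power calculation (one-sample t-test, normal approximation):
z_β = d · √n - z_{α/2}
z_β = 0.62 · √33 - 3.291
z_β = 0.62 · 5.745 - 3.291
z_β = 0.271

Power = Φ(z_β) = Φ(0.271) ≈ 0.607

Effect size d = 0.62 is medium by Cohen's convention (0.2/0.5/0.8).

Threshold: power ≥ 0.80 is conventionally adequate.
Power ≈ 0.61 → the study is underpowered (power < 0.80).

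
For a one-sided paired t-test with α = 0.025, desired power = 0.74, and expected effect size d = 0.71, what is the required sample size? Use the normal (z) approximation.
n = 14 pairs

Sample size formula (paired t-test, normal approximation):
n = ((z_α + z_β) / d)²

z_α = 1.960 (for α = 0.025, one-sided)
z_β = 0.643 (for power = 0.74)
d = 0.71

n = ((1.960 + 0.643) / 0.71)²
n = (3.666)²
n ≈ 13.44
Round up to the next whole number: n = 14 pairs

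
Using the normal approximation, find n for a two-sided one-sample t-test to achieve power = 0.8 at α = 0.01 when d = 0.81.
n = 18

Sample size formula (one-sample t-test, normal approximation):
n = ((z_{α/2} + z_β) / d)²

z_{α/2} = 2.576 (for α = 0.01, two-sided)
z_β = 0.842 (for power = 0.8)
d = 0.81

n = ((2.576 + 0.842) / 0.81)²
n = (4.220)²
n ≈ 17.81
Round up to the next whole number: n = 18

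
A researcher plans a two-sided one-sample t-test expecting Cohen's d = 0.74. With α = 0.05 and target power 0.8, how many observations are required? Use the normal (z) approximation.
n = 15

Sample size formula (one-sample t-test, normal approximation):
n = ((z_{α/2} + z_β) / d)²

z_{α/2} = 1.960 (for α = 0.05, two-sided)
z_β = 0.842 (for power = 0.8)
d = 0.74

n = ((1.960 + 0.842) / 0.74)²
n = (3.786)²
n ≈ 14.33
Round up to the next whole number: n = 15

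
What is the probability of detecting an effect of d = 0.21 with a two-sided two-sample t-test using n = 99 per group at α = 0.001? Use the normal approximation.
Power ≈ 0.03

Power calculation (two-sample t-test, normal approximation):
z_β = d · √(n/2) - z_{α/2}
z_β = 0.21 · √(99/2) - 3.291
z_β = 0.21 · 7.036 - 3.291
z_β = -1.813

Power = Φ(z_β) = Φ(-1.813) ≈ 0.035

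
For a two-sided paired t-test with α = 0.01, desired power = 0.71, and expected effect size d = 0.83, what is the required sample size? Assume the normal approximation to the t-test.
n = 15 pairs

Sample size formula (paired t-test, normal approximation):
n = ((z_{α/2} + z_β) / d)²

z_{α/2} = 2.576 (for α = 0.01, two-sided)
z_β = 0.553 (for power = 0.71)
d = 0.83

n = ((2.576 + 0.553) / 0.83)²
n = (3.770)²
n ≈ 14.21
Round up to the next whole number: n = 15 pairs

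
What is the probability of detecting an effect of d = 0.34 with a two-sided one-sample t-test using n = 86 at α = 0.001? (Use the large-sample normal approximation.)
Power ≈ 0.45

Power calculation (one-sample t-test, normal approximation):
z_β = d · √n - z_{α/2}
z_β = 0.34 · √86 - 3.291
z_β = 0.34 · 9.274 - 3.291
z_β = -0.137

Power = Φ(z_β) = Φ(-0.137) ≈ 0.445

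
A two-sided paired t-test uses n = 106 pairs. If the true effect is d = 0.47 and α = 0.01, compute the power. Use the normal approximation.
Power ≈ 0.99

Power calculation (paired t-test, normal approximation):
z_β = d · √n - z_{α/2}
z_β = 0.47 · √106 - 2.576
z_β = 0.47 · 10.296 - 2.576
z_β = 2.263

Power = Φ(z_β) = Φ(2.263) ≈ 0.988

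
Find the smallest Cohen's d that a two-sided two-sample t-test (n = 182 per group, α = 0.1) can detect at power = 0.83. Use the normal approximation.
d ≈ 0.27

Minimum detectable effect (two-sample t-test, normal approximation):
d = (z_{α/2} + z_β) / √(n/2)
d = (1.645 + 0.954) / √(182/2)
d = 2.599 / 9.539
d ≈ 0.27

By Cohen's convention (0.2 small / 0.5 medium / 0.8 large): small effect.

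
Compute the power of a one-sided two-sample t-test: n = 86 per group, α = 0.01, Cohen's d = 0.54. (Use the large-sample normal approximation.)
Power ≈ 0.89

Power calculation (two-sample t-test, normal approximation):
z_β = d · √(n/2) - z_α
z_β = 0.54 · √(86/2) - 2.326
z_β = 0.54 · 6.557 - 2.326
z_β = 1.215

Power = Φ(z_β) = Φ(1.215) ≈ 0.888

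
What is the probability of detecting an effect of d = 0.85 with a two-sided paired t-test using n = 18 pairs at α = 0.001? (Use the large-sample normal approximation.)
Power ≈ 0.62

Power calculation (paired t-test, normal approximation):
z_β = d · √n - z_{α/2}
z_β = 0.85 · √18 - 3.291
z_β = 0.85 · 4.243 - 3.291
z_β = 0.316

Power = Φ(z_β) = Φ(0.316) ≈ 0.624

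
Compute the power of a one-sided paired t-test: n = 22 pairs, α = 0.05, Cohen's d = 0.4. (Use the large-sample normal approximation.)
Power ≈ 0.59

Power calculation (paired t-test, normal approximation):
z_β = d · √n - z_α
z_β = 0.4 · √22 - 1.645
z_β = 0.4 · 4.690 - 1.645
z_β = 0.231

Power = Φ(z_β) = Φ(0.231) ≈ 0.591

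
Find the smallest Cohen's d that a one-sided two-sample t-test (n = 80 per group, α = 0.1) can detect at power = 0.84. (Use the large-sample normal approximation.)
d ≈ 0.36

Minimum detectable effect (two-sample t-test, normal approximation):
d = (z_α + z_β) / √(n/2)
d = (1.282 + 0.994) / √(80/2)
d = 2.276 / 6.325
d ≈ 0.36

By Cohen's convention (0.2 small / 0.5 medium / 0.8 large): small effect.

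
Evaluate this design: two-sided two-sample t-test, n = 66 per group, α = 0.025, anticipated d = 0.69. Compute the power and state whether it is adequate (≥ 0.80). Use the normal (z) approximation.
Power ≈ 0.96; the study is adequately powered (power ≥ 0.80)

Power calculation (two-sample t-test, normal approximation):
z_β = d · √(n/2) - z_{α/2}
z_β = 0.69 · √(66/2) - 2.241
z_β = 0.69 · 5.745 - 2.241
z_β = 1.722

Power = Φ(z_β) = Φ(1.722) ≈ 0.957

Effect size d = 0.69 is medium by Cohen's convention (0.2/0.5/0.8).

Threshold: power ≥ 0.80 is conventionally adequate.
Power ≈ 0.96 → the study is adequately powered (power ≥ 0.80).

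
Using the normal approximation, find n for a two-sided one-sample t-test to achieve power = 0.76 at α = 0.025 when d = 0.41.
n = 52

Sample size formula (one-sample t-test, normal approximation):
n = ((z_{α/2} + z_β) / d)²

z_{α/2} = 2.241 (for α = 0.025, two-sided)
z_β = 0.706 (for power = 0.76)
d = 0.41

n = ((2.241 + 0.706) / 0.41)²
n = (7.188)²
n ≈ 51.67
Round up to the next whole number: n = 52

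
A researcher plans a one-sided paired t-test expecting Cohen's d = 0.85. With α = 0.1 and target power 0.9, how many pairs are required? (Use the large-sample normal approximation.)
n = 10 pairs

Sample size formula (paired t-test, normal approximation):
n = ((z_α + z_β) / d)²

z_α = 1.282 (for α = 0.1, one-sided)
z_β = 1.282 (for power = 0.9)
d = 0.85

n = ((1.282 + 1.282) / 0.85)²
n = (3.016)²
n ≈ 9.10
Round up to the next whole number: n = 10 pairs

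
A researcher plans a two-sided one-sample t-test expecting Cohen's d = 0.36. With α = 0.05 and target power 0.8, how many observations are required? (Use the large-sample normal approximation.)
n = 61

Sample size formula (one-sample t-test, normal approximation):
n = ((z_{α/2} + z_β) / d)²

z_{α/2} = 1.960 (for α = 0.05, two-sided)
z_β = 0.842 (for power = 0.8)
d = 0.36

n = ((1.960 + 0.842) / 0.36)²
n = (7.783)²
n ≈ 60.58
Round up to the next whole number: n = 61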